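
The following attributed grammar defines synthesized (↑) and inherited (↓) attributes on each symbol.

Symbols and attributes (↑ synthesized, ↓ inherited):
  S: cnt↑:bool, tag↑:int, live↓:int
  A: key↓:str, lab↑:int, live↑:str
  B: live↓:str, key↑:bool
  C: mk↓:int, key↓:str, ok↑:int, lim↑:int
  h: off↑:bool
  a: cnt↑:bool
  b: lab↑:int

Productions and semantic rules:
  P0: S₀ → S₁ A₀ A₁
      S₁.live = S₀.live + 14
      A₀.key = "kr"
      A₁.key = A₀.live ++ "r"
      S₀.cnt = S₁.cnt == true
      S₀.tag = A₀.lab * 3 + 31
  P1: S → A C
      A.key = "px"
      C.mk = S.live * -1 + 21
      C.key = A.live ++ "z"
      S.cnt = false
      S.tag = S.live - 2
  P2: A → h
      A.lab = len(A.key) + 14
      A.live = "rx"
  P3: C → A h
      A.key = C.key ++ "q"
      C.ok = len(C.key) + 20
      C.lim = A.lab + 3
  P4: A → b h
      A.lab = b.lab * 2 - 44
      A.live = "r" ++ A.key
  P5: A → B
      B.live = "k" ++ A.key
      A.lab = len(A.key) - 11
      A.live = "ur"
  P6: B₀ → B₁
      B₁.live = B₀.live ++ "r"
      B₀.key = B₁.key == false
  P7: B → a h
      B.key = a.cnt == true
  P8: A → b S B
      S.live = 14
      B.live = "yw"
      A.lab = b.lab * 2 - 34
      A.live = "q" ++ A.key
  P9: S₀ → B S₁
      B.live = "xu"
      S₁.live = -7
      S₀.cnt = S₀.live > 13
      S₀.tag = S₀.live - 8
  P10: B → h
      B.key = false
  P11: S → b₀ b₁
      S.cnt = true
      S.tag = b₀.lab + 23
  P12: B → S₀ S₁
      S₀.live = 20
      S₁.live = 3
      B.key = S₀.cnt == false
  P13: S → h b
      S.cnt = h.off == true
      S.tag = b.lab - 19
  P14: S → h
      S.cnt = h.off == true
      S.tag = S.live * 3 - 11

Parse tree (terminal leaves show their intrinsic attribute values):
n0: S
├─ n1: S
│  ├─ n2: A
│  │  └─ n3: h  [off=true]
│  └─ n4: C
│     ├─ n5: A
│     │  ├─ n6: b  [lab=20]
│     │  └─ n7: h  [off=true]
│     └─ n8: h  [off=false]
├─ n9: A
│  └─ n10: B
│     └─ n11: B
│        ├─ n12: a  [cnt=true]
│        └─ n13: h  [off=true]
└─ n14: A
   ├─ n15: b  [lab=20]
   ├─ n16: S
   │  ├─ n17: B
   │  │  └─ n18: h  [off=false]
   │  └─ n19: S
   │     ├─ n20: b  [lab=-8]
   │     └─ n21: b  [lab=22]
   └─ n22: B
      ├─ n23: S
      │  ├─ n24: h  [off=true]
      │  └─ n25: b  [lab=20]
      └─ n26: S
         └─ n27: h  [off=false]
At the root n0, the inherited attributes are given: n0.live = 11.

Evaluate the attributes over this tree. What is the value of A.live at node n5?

"rrxzq"

1. n0.live = 11  [given at root]
2. n1.live = 25  [S₀.live + 14]
3. n2.key = "px"  ["px"]
4. n3.off = true  [terminal]
5. n2.lab = 16  [len(A.key) + 14]
6. n2.live = "rx"  ["rx"]
7. n4.mk = -4  [S.live * -1 + 21]
8. n4.key = "rxz"  [A.live ++ "z"]
9. n5.key = "rxzq"  [C.key ++ "q"]
10. n6.lab = 20  [terminal]
11. n7.off = true  [terminal]
12. n5.lab = -4  [b.lab * 2 - 44]
13. n5.live = "rrxzq"  ["r" ++ A.key]
14. n8.off = false  [terminal]
15. n4.ok = 23  [len(C.key) + 20]
16. n4.lim = -1  [A.lab + 3]
17. n1.cnt = false  [false]
18. n1.tag = 23  [S.live - 2]
19. n9.key = "kr"  ["kr"]
20. n10.live = "kkr"  ["k" ++ A.key]
21. n11.live = "kkrr"  [B₀.live ++ "r"]
22. n12.cnt = true  [terminal]
23. n13.off = true  [terminal]
24. n11.key = true  [a.cnt == true]
25. n10.key = false  [B₁.key == false]
26. n9.lab = -9  [len(A.key) - 11]
27. n9.live = "ur"  ["ur"]
28. n14.key = "urr"  [A₀.live ++ "r"]
29. n15.lab = 20  [terminal]
30. n16.live = 14  [14]
31. n17.live = "xu"  ["xu"]
32. n18.off = false  [terminal]
33. n17.key = false  [false]
34. n19.live = -7  [-7]
35. n20.lab = -8  [terminal]
36. n21.lab = 22  [terminal]
37. n19.cnt = true  [true]
38. n19.tag = 15  [b₀.lab + 23]
39. n16.cnt = true  [S₀.live > 13]
40. n16.tag = 6  [S₀.live - 8]
41. n22.live = "yw"  ["yw"]
42. n23.live = 20  [20]
43. n24.off = true  [terminal]
44. n25.lab = 20  [terminal]
45. n23.cnt = true  [h.off == true]
46. n23.tag = 1  [b.lab - 19]
47. n26.live = 3  [3]
48. n27.off = false  [terminal]
49. n26.cnt = false  [h.off == true]
50. n26.tag = -2  [S.live * 3 - 11]
51. n22.key = false  [S₀.cnt == false]
52. n14.lab = 6  [b.lab * 2 - 34]
53. n14.live = "qurr"  ["q" ++ A.key]
54. n0.cnt = false  [S₁.cnt == true]
55. n0.tag = 4  [A₀.lab * 3 + 31]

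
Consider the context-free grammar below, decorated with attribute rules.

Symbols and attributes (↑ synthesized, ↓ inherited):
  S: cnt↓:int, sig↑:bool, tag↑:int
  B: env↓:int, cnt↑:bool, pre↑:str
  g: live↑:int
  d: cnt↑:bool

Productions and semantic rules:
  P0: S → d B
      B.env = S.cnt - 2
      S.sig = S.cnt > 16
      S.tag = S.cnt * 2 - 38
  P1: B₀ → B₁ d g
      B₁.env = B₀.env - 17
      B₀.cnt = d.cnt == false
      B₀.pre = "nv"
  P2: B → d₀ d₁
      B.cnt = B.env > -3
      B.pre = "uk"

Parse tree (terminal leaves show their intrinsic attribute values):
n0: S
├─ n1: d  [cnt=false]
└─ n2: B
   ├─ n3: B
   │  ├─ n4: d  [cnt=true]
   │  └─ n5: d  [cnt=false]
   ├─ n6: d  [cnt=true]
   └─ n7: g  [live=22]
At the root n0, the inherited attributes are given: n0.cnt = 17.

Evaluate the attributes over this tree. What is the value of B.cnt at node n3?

true

1. n0.cnt = 17  [given at root]
2. n1.cnt = false  [terminal]
3. n2.env = 15  [S.cnt - 2]
4. n3.env = -2  [B₀.env - 17]
5. n4.cnt = true  [terminal]
6. n5.cnt = false  [terminal]
7. n3.cnt = true  [B.env > -3]
8. n3.pre = "uk"  ["uk"]
9. n6.cnt = true  [terminal]
10. n7.live = 22  [terminal]
11. n2.cnt = false  [d.cnt == false]
12. n2.pre = "nv"  ["nv"]
13. n0.sig = true  [S.cnt > 16]
14. n0.tag = -4  [S.cnt * 2 - 38]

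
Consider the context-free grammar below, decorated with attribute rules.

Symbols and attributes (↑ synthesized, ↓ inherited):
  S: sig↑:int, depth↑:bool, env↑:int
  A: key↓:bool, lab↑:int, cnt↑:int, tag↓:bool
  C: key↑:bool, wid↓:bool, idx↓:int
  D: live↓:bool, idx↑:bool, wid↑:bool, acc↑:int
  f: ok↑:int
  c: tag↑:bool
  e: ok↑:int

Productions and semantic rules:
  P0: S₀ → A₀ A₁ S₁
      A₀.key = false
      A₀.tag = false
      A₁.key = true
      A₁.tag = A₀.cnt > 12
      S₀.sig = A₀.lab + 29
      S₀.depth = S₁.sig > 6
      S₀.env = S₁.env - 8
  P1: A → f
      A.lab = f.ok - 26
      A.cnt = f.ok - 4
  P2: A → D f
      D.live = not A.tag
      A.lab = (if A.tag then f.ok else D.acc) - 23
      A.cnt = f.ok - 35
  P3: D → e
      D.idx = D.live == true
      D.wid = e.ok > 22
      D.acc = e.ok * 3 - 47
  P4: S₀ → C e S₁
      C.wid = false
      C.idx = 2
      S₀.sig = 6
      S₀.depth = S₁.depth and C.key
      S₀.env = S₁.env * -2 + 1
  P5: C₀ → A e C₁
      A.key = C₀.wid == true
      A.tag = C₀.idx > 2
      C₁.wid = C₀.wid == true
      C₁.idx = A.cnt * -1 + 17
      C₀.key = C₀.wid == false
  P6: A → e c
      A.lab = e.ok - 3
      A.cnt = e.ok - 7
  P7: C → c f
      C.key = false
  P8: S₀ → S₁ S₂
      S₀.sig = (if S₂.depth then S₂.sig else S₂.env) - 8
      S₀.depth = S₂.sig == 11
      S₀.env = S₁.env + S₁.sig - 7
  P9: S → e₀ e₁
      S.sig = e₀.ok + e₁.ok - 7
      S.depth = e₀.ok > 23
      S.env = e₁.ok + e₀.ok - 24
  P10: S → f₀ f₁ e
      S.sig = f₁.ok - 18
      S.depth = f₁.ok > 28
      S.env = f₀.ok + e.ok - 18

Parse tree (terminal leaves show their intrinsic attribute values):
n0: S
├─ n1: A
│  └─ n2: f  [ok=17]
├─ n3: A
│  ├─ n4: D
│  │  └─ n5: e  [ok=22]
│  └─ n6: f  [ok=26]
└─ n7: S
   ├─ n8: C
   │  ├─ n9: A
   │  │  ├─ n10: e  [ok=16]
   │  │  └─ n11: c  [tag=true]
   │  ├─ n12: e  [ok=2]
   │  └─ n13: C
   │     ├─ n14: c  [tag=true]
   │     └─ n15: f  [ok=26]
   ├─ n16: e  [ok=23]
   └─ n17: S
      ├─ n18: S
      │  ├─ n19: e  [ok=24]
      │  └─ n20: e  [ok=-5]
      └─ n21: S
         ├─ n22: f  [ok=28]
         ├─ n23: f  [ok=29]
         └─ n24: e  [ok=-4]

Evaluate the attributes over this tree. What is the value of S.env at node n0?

-7

1. n1.key = false  [false]
2. n1.tag = false  [false]
3. n2.ok = 17  [terminal]
4. n1.lab = -9  [f.ok - 26]
5. n1.cnt = 13  [f.ok - 4]
6. n3.key = true  [true]
7. n3.tag = true  [A₀.cnt > 12]
8. n4.live = false  [not A.tag]
9. n5.ok = 22  [terminal]
10. n4.idx = false  [D.live == true]
11. n4.wid = false  [e.ok > 22]
12. n4.acc = 19  [e.ok * 3 - 47]
13. n6.ok = 26  [terminal]
14. n3.lab = 3  [(if A.tag then f.ok else D.acc) - 23]
15. n3.cnt = -9  [f.ok - 35]
16. n8.wid = false  [false]
17. n8.idx = 2  [2]
18. n9.key = false  [C₀.wid == true]
19. n9.tag = false  [C₀.idx > 2]
20. n10.ok = 16  [terminal]
21. n11.tag = true  [terminal]
22. n9.lab = 13  [e.ok - 3]
23. n9.cnt = 9  [e.ok - 7]
24. n12.ok = 2  [terminal]
25. n13.wid = false  [C₀.wid == true]
26. n13.idx = 8  [A.cnt * -1 + 17]
27. n14.tag = true  [terminal]
28. n15.ok = 26  [terminal]
29. n13.key = false  [false]
30. n8.key = true  [C₀.wid == false]
31. n16.ok = 23  [terminal]
32. n19.ok = 24  [terminal]
33. n20.ok = -5  [terminal]
34. n18.sig = 12  [e₀.ok + e₁.ok - 7]
35. n18.depth = true  [e₀.ok > 23]
36. n18.env = -5  [e₁.ok + e₀.ok - 24]
37. n22.ok = 28  [terminal]
38. n23.ok = 29  [terminal]
39. n24.ok = -4  [terminal]
40. n21.sig = 11  [f₁.ok - 18]
41. n21.depth = true  [f₁.ok > 28]
42. n21.env = 6  [f₀.ok + e.ok - 18]
43. n17.sig = 3  [(if S₂.depth then S₂.sig else S₂.env) - 8]
44. n17.depth = true  [S₂.sig == 11]
45. n17.env = 0  [S₁.env + S₁.sig - 7]
46. n7.sig = 6  [6]
47. n7.depth = true  [S₁.depth and C.key]
48. n7.env = 1  [S₁.env * -2 + 1]
49. n0.sig = 20  [A₀.lab + 29]
50. n0.depth = false  [S₁.sig > 6]
51. n0.env = -7  [S₁.env - 8]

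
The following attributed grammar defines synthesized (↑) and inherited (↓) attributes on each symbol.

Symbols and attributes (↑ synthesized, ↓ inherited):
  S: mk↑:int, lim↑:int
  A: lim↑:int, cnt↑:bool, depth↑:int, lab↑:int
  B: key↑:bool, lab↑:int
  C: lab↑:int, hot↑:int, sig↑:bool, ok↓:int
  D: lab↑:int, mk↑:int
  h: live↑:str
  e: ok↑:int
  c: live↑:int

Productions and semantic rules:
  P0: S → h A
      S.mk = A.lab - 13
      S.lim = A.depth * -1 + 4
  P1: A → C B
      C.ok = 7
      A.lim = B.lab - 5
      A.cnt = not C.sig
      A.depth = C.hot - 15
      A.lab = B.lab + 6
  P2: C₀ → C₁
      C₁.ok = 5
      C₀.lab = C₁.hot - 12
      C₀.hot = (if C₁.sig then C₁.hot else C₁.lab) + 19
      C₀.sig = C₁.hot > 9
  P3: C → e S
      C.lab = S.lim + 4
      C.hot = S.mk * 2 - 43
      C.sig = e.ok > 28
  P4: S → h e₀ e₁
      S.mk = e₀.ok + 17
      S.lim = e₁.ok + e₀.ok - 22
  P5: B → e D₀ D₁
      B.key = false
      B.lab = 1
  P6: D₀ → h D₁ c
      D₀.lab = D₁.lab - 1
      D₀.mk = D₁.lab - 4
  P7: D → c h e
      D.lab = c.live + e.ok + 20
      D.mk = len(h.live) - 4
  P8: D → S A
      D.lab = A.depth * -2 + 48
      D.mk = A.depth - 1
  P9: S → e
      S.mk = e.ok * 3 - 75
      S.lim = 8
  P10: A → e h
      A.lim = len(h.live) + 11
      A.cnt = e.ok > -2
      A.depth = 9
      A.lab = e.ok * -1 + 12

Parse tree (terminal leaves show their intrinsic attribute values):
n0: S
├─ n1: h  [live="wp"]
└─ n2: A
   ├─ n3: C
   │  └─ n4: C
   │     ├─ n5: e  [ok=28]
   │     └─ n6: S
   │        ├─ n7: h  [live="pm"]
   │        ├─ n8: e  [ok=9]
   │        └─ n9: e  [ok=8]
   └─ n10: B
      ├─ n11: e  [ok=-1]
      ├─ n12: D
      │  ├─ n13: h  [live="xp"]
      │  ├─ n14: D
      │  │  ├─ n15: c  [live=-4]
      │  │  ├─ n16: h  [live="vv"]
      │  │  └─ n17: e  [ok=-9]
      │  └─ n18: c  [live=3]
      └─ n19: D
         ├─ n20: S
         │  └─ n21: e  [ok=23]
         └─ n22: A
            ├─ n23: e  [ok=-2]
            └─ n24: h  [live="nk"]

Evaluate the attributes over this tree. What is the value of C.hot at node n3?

18

1. n1.live = "wp"  [terminal]
2. n3.ok = 7  [7]
3. n4.ok = 5  [5]
4. n5.ok = 28  [terminal]
5. n7.live = "pm"  [terminal]
6. n8.ok = 9  [terminal]
7. n9.ok = 8  [terminal]
8. n6.mk = 26  [e₀.ok + 17]
9. n6.lim = -5  [e₁.ok + e₀.ok - 22]
10. n4.lab = -1  [S.lim + 4]
11. n4.hot = 9  [S.mk * 2 - 43]
12. n4.sig = false  [e.ok > 28]
13. n3.lab = -3  [C₁.hot - 12]
14. n3.hot = 18  [(if C₁.sig then C₁.hot else C₁.lab) + 19]
15. n3.sig = false  [C₁.hot > 9]
16. n11.ok = -1  [terminal]
17. n13.live = "xp"  [terminal]
18. n15.live = -4  [terminal]
19. n16.live = "vv"  [terminal]
20. n17.ok = -9  [terminal]
21. n14.lab = 7  [c.live + e.ok + 20]
22. n14.mk = -2  [len(h.live) - 4]
23. n18.live = 3  [terminal]
24. n12.lab = 6  [D₁.lab - 1]
25. n12.mk = 3  [D₁.lab - 4]
26. n21.ok = 23  [terminal]
27. n20.mk = -6  [e.ok * 3 - 75]
28. n20.lim = 8  [8]
29. n23.ok = -2  [terminal]
30. n24.live = "nk"  [terminal]
31. n22.lim = 13  [len(h.live) + 11]
32. n22.cnt = false  [e.ok > -2]
33. n22.depth = 9  [9]
34. n22.lab = 14  [e.ok * -1 + 12]
35. n19.lab = 30  [A.depth * -2 + 48]
36. n19.mk = 8  [A.depth - 1]
37. n10.key = false  [false]
38. n10.lab = 1  [1]
39. n2.lim = -4  [B.lab - 5]
40. n2.cnt = true  [not C.sig]
41. n2.depth = 3  [C.hot - 15]
42. n2.lab = 7  [B.lab + 6]
43. n0.mk = -6  [A.lab - 13]
44. n0.lim = 1  [A.depth * -1 + 4]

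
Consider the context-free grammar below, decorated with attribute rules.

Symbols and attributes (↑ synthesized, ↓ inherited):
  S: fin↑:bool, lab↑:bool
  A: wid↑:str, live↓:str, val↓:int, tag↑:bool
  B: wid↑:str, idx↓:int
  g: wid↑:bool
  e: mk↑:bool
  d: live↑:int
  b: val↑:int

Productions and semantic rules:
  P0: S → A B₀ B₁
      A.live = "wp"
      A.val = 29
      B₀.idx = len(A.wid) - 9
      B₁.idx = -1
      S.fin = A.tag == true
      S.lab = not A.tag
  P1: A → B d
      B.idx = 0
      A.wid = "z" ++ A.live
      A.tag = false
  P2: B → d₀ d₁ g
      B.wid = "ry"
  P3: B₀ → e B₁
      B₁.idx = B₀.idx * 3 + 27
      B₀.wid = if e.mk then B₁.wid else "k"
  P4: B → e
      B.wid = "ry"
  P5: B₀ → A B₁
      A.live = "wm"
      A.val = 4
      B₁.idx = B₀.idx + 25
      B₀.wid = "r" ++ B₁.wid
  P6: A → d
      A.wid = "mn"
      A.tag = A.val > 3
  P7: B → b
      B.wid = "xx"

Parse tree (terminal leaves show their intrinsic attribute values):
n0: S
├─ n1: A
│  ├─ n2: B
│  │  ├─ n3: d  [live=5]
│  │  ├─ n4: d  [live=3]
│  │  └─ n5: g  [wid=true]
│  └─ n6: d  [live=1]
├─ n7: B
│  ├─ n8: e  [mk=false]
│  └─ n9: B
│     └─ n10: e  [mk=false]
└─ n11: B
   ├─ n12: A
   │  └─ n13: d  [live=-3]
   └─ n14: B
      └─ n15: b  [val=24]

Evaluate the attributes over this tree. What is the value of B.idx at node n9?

1. n1.live = "wp"  ["wp"]
2. n1.val = 29  [29]
3. n2.idx = 0  [0]
4. n3.live = 5  [terminal]
5. n4.live = 3  [terminal]
6. n5.wid = true  [terminal]
7. n2.wid = "ry"  ["ry"]
8. n6.live = 1  [terminal]
9. n1.wid = "zwp"  ["z" ++ A.live]
10. n1.tag = false  [false]
11. n7.idx = -6  [len(A.wid) - 9]
12. n8.mk = false  [terminal]
13. n9.idx = 9  [B₀.idx * 3 + 27]
14. n10.mk = false  [terminal]
15. n9.wid = "ry"  ["ry"]
16. n7.wid = "k"  [if e.mk then B₁.wid else "k"]
17. n11.idx = -1  [-1]
18. n12.live = "wm"  ["wm"]
19. n12.val = 4  [4]
20. n13.live = -3  [terminal]
21. n12.wid = "mn"  ["mn"]
22. n12.tag = true  [A.val > 3]
23. n14.idx = 24  [B₀.idx + 25]
24. n15.val = 24  [terminal]
25. n14.wid = "xx"  ["xx"]
26. n11.wid = "rxx"  ["r" ++ B₁.wid]
27. n0.fin = false  [A.tag == true]
28. n0.lab = true  [not A.tag]

9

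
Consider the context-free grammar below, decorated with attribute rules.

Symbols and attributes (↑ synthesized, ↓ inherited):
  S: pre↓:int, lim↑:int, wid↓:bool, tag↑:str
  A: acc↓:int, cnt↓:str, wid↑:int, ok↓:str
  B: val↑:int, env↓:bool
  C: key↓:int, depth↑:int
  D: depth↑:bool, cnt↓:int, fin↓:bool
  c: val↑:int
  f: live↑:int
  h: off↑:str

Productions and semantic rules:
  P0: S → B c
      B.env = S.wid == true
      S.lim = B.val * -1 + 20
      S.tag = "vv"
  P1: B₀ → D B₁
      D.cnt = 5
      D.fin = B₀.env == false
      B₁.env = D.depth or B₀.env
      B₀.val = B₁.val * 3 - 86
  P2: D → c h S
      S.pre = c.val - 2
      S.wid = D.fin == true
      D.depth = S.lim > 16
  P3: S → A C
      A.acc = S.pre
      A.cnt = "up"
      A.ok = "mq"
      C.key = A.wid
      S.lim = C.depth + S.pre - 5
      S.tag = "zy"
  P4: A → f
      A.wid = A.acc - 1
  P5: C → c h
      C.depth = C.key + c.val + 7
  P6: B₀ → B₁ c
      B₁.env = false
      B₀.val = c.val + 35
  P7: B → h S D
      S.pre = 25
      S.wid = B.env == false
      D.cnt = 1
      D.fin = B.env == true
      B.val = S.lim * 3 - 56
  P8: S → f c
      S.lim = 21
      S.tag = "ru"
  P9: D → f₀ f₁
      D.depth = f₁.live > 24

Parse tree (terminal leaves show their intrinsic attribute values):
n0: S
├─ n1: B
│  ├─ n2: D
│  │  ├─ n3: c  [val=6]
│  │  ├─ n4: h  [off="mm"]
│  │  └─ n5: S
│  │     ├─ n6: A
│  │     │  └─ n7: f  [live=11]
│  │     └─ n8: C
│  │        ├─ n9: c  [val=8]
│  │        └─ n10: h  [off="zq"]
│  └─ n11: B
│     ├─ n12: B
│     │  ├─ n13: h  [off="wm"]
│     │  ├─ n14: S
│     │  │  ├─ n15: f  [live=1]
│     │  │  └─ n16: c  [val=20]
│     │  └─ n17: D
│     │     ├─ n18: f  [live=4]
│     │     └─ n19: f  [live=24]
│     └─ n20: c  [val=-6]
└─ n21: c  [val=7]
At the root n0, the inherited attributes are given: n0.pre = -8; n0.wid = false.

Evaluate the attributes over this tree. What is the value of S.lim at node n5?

17

1. n0.pre = -8  [given at root]
2. n0.wid = false  [given at root]
3. n1.env = false  [S.wid == true]
4. n2.cnt = 5  [5]
5. n2.fin = true  [B₀.env == false]
6. n3.val = 6  [terminal]
7. n4.off = "mm"  [terminal]
8. n5.pre = 4  [c.val - 2]
9. n5.wid = true  [D.fin == true]
10. n6.acc = 4  [S.pre]
11. n6.cnt = "up"  ["up"]
12. n6.ok = "mq"  ["mq"]
13. n7.live = 11  [terminal]
14. n6.wid = 3  [A.acc - 1]
15. n8.key = 3  [A.wid]
16. n9.val = 8  [terminal]
17. n10.off = "zq"  [terminal]
18. n8.depth = 18  [C.key + c.val + 7]
19. n5.lim = 17  [C.depth + S.pre - 5]
20. n5.tag = "zy"  ["zy"]
21. n2.depth = true  [S.lim > 16]
22. n11.env = true  [D.depth or B₀.env]
23. n12.env = false  [false]
24. n13.off = "wm"  [terminal]
25. n14.pre = 25  [25]
26. n14.wid = true  [B.env == false]
27. n15.live = 1  [terminal]
28. n16.val = 20  [terminal]
29. n14.lim = 21  [21]
30. n14.tag = "ru"  ["ru"]
31. n17.cnt = 1  [1]
32. n17.fin = false  [B.env == true]
33. n18.live = 4  [terminal]
34. n19.live = 24  [terminal]
35. n17.depth = false  [f₁.live > 24]
36. n12.val = 7  [S.lim * 3 - 56]
37. n20.val = -6  [terminal]
38. n11.val = 29  [c.val + 35]
39. n1.val = 1  [B₁.val * 3 - 86]
40. n21.val = 7  [terminal]
41. n0.lim = 19  [B.val * -1 + 20]
42. n0.tag = "vv"  ["vv"]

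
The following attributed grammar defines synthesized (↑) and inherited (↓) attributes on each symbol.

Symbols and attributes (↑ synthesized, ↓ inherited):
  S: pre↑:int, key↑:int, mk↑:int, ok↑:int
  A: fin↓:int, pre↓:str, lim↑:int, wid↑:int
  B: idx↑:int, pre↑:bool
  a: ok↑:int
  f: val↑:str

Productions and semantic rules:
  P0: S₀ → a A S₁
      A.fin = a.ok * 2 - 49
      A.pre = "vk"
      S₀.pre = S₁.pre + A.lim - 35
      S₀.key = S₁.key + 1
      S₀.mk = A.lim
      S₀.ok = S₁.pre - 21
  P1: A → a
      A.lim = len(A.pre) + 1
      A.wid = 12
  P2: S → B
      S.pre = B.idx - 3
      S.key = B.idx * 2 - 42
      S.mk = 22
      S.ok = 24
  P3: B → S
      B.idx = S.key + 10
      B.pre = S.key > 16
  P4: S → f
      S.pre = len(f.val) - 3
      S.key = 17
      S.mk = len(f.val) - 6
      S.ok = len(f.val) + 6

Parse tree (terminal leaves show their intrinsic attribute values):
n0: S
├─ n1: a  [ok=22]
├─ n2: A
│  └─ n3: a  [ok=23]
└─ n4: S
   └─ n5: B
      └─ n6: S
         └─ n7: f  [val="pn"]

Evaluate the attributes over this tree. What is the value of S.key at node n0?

13

1. n1.ok = 22  [terminal]
2. n2.fin = -5  [a.ok * 2 - 49]
3. n2.pre = "vk"  ["vk"]
4. n3.ok = 23  [terminal]
5. n2.lim = 3  [len(A.pre) + 1]
6. n2.wid = 12  [12]
7. n7.val = "pn"  [terminal]
8. n6.pre = -1  [len(f.val) - 3]
9. n6.key = 17  [17]
10. n6.mk = -4  [len(f.val) - 6]
11. n6.ok = 8  [len(f.val) + 6]
12. n5.idx = 27  [S.key + 10]
13. n5.pre = true  [S.key > 16]
14. n4.pre = 24  [B.idx - 3]
15. n4.key = 12  [B.idx * 2 - 42]
16. n4.mk = 22  [22]
17. n4.ok = 24  [24]
18. n0.pre = -8  [S₁.pre + A.lim - 35]
19. n0.key = 13  [S₁.key + 1]
20. n0.mk = 3  [A.lim]
21. n0.ok = 3  [S₁.pre - 21]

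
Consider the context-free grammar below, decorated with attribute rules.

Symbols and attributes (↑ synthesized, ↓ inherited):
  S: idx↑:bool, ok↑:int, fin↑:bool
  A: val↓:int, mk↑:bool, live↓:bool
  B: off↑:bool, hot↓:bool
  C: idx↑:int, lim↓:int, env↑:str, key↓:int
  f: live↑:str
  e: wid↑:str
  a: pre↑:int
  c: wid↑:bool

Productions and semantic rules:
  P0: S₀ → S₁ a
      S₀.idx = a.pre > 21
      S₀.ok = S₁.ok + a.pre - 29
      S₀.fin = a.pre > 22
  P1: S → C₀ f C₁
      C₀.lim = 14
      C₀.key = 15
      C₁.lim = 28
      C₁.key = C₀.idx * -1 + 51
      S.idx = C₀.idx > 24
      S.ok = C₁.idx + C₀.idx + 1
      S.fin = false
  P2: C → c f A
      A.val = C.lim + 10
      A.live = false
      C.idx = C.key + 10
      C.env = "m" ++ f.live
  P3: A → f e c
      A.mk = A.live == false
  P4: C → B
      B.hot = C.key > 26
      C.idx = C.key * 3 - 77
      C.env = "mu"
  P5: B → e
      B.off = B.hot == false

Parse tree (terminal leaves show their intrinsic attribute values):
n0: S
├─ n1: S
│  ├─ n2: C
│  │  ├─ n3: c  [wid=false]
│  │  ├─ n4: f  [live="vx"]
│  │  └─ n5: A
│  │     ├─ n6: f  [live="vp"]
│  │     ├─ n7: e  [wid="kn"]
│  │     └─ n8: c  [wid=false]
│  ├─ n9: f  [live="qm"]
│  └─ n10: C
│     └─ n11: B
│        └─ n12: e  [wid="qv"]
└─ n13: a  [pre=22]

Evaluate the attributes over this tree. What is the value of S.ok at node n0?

20

1. n2.lim = 14  [14]
2. n2.key = 15  [15]
3. n3.wid = false  [terminal]
4. n4.live = "vx"  [terminal]
5. n5.val = 24  [C.lim + 10]
6. n5.live = false  [false]
7. n6.live = "vp"  [terminal]
8. n7.wid = "kn"  [terminal]
9. n8.wid = false  [terminal]
10. n5.mk = true  [A.live == false]
11. n2.idx = 25  [C.key + 10]
12. n2.env = "mvx"  ["m" ++ f.live]
13. n9.live = "qm"  [terminal]
14. n10.lim = 28  [28]
15. n10.key = 26  [C₀.idx * -1 + 51]
16. n11.hot = false  [C.key > 26]
17. n12.wid = "qv"  [terminal]
18. n11.off = true  [B.hot == false]
19. n10.idx = 1  [C.key * 3 - 77]
20. n10.env = "mu"  ["mu"]
21. n1.idx = true  [C₀.idx > 24]
22. n1.ok = 27  [C₁.idx + C₀.idx + 1]
23. n1.fin = false  [false]
24. n13.pre = 22  [terminal]
25. n0.idx = true  [a.pre > 21]
26. n0.ok = 20  [S₁.ok + a.pre - 29]
27. n0.fin = false  [a.pre > 22]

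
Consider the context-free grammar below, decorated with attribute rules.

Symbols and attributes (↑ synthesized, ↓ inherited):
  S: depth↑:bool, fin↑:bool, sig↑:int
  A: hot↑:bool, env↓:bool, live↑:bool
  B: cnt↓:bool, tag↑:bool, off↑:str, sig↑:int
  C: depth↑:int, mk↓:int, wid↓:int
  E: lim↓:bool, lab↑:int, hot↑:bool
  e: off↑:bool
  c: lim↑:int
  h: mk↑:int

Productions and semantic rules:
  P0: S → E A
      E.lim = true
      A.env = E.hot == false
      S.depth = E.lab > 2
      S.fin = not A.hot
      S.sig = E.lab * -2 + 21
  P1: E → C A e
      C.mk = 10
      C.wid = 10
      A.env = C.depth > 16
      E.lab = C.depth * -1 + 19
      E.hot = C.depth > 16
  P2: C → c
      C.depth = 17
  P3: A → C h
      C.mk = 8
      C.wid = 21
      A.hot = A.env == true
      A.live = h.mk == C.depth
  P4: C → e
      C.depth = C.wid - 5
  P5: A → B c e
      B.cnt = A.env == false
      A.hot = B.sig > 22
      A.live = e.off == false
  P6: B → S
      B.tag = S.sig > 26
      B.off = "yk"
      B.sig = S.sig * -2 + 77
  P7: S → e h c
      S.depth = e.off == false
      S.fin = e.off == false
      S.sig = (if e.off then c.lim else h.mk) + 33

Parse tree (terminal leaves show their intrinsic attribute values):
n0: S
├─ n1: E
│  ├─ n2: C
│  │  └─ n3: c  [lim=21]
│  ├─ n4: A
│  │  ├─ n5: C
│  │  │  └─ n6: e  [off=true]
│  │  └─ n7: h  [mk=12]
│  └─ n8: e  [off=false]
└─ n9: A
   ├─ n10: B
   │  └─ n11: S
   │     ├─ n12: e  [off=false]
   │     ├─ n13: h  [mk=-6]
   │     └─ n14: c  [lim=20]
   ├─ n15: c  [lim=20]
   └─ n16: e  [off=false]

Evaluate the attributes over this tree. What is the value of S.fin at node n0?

1. n1.lim = true  [true]
2. n2.mk = 10  [10]
3. n2.wid = 10  [10]
4. n3.lim = 21  [terminal]
5. n2.depth = 17  [17]
6. n4.env = true  [C.depth > 16]
7. n5.mk = 8  [8]
8. n5.wid = 21  [21]
9. n6.off = true  [terminal]
10. n5.depth = 16  [C.wid - 5]
11. n7.mk = 12  [terminal]
12. n4.hot = true  [A.env == true]
13. n4.live = false  [h.mk == C.depth]
14. n8.off = false  [terminal]
15. n1.lab = 2  [C.depth * -1 + 19]
16. n1.hot = true  [C.depth > 16]
17. n9.env = false  [E.hot == false]
18. n10.cnt = true  [A.env == false]
19. n12.off = false  [terminal]
20. n13.mk = -6  [terminal]
21. n14.lim = 20  [terminal]
22. n11.depth = true  [e.off == false]
23. n11.fin = true  [e.off == false]
24. n11.sig = 27  [(if e.off then c.lim else h.mk) + 33]
25. n10.tag = true  [S.sig > 26]
26. n10.off = "yk"  ["yk"]
27. n10.sig = 23  [S.sig * -2 + 77]
28. n15.lim = 20  [terminal]
29. n16.off = false  [terminal]
30. n9.hot = true  [B.sig > 22]
31. n9.live = true  [e.off == false]
32. n0.depth = false  [E.lab > 2]
33. n0.fin = false  [not A.hot]
34. n0.sig = 17  [E.lab * -2 + 21]

false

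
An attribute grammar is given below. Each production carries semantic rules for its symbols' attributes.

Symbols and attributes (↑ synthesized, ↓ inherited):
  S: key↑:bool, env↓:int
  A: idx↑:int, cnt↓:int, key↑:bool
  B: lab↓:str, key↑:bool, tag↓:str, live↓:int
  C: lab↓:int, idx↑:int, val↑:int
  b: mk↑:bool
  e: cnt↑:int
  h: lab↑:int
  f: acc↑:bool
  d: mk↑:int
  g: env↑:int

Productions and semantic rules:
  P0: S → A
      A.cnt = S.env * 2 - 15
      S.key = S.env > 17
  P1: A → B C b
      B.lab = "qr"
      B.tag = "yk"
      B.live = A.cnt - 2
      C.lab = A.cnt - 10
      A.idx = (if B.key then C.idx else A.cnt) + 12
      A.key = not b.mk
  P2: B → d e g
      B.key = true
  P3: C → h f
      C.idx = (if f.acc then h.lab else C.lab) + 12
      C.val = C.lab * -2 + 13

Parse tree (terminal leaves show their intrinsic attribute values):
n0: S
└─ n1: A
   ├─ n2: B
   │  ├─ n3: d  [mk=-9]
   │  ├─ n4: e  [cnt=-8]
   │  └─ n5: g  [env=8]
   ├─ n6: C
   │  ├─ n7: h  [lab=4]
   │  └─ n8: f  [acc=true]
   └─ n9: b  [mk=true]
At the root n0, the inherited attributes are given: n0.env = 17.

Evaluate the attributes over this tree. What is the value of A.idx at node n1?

1. n0.env = 17  [given at root]
2. n1.cnt = 19  [S.env * 2 - 15]
3. n2.lab = "qr"  ["qr"]
4. n2.tag = "yk"  ["yk"]
5. n2.live = 17  [A.cnt - 2]
6. n3.mk = -9  [terminal]
7. n4.cnt = -8  [terminal]
8. n5.env = 8  [terminal]
9. n2.key = true  [true]
10. n6.lab = 9  [A.cnt - 10]
11. n7.lab = 4  [terminal]
12. n8.acc = true  [terminal]
13. n6.idx = 16  [(if f.acc then h.lab else C.lab) + 12]
14. n6.val = -5  [C.lab * -2 + 13]
15. n9.mk = true  [terminal]
16. n1.idx = 28  [(if B.key then C.idx else A.cnt) + 12]
17. n1.key = false  [not b.mk]
18. n0.key = false  [S.env > 17]

28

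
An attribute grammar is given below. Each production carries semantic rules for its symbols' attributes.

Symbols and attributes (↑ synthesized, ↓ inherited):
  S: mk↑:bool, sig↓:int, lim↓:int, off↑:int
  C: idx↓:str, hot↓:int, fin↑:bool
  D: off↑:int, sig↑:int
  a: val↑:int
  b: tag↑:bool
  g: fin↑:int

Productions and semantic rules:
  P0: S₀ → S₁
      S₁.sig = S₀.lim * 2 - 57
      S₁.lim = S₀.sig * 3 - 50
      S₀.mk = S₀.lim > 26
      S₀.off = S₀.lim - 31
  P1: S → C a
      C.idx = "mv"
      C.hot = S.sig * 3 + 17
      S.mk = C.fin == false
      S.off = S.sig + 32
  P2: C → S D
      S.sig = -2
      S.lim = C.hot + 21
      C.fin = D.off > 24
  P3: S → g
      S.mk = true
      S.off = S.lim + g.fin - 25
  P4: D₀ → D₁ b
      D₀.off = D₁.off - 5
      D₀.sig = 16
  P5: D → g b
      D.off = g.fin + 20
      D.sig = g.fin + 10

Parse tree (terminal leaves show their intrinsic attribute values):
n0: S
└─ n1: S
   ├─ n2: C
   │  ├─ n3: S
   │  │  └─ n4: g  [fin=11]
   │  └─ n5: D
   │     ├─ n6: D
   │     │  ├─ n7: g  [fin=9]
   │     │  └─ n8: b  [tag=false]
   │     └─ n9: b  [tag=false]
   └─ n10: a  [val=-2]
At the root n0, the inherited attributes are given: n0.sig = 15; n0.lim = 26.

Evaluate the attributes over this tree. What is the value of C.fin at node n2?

false

1. n0.sig = 15  [given at root]
2. n0.lim = 26  [given at root]
3. n1.sig = -5  [S₀.lim * 2 - 57]
4. n1.lim = -5  [S₀.sig * 3 - 50]
5. n2.idx = "mv"  ["mv"]
6. n2.hot = 2  [S.sig * 3 + 17]
7. n3.sig = -2  [-2]
8. n3.lim = 23  [C.hot + 21]
9. n4.fin = 11  [terminal]
10. n3.mk = true  [true]
11. n3.off = 9  [S.lim + g.fin - 25]
12. n7.fin = 9  [terminal]
13. n8.tag = false  [terminal]
14. n6.off = 29  [g.fin + 20]
15. n6.sig = 19  [g.fin + 10]
16. n9.tag = false  [terminal]
17. n5.off = 24  [D₁.off - 5]
18. n5.sig = 16  [16]
19. n2.fin = false  [D.off > 24]
20. n10.val = -2  [terminal]
21. n1.mk = true  [C.fin == false]
22. n1.off = 27  [S.sig + 32]
23. n0.mk = false  [S₀.lim > 26]
24. n0.off = -5  [S₀.lim - 31]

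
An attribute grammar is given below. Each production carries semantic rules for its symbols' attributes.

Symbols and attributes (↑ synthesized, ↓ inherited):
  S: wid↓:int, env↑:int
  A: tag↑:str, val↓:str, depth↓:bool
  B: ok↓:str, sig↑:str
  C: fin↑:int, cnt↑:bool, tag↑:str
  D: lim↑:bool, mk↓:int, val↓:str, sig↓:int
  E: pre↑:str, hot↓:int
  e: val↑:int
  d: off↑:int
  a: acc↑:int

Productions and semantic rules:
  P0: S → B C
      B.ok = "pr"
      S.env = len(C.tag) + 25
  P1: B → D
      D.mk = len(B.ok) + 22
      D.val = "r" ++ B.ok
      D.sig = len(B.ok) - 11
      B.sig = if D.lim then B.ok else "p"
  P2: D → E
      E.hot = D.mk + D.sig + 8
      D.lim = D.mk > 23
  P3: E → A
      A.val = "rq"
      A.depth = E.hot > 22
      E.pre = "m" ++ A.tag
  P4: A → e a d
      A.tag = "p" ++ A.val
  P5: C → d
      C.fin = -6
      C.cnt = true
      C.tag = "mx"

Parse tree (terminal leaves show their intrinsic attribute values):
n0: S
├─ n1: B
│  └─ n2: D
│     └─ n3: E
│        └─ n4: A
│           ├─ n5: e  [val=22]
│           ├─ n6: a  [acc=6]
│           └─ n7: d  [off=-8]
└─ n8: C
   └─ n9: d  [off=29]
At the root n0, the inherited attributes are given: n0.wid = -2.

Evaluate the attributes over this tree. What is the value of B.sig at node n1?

"pr"

1. n0.wid = -2  [given at root]
2. n1.ok = "pr"  ["pr"]
3. n2.mk = 24  [len(B.ok) + 22]
4. n2.val = "rpr"  ["r" ++ B.ok]
5. n2.sig = -9  [len(B.ok) - 11]
6. n3.hot = 23  [D.mk + D.sig + 8]
7. n4.val = "rq"  ["rq"]
8. n4.depth = true  [E.hot > 22]
9. n5.val = 22  [terminal]
10. n6.acc = 6  [terminal]
11. n7.off = -8  [terminal]
12. n4.tag = "prq"  ["p" ++ A.val]
13. n3.pre = "mprq"  ["m" ++ A.tag]
14. n2.lim = true  [D.mk > 23]
15. n1.sig = "pr"  [if D.lim then B.ok else "p"]
16. n9.off = 29  [terminal]
17. n8.fin = -6  [-6]
18. n8.cnt = true  [true]
19. n8.tag = "mx"  ["mx"]
20. n0.env = 27  [len(C.tag) + 25]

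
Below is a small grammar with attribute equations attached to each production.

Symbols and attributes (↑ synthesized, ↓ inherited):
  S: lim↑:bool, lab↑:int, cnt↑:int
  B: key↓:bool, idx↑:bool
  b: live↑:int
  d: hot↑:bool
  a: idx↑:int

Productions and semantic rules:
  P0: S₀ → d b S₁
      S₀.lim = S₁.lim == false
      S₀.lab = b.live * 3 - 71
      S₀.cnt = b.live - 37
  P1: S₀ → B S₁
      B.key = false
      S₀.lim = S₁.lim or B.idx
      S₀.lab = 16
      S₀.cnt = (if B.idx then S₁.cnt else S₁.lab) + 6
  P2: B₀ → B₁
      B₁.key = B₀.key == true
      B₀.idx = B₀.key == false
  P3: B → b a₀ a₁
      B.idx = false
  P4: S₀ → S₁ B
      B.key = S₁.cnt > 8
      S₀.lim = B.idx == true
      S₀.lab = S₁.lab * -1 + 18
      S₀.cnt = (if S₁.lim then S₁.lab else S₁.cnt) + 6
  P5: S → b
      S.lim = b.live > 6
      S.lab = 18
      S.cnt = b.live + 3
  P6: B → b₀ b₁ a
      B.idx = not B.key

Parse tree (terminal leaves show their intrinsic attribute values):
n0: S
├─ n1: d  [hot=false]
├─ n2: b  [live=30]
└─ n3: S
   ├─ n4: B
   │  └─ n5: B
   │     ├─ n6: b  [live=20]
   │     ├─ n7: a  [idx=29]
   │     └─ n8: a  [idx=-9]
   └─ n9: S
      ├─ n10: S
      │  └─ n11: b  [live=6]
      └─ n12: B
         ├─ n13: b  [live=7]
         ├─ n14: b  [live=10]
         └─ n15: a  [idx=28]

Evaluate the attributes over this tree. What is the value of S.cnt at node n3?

1. n1.hot = false  [terminal]
2. n2.live = 30  [terminal]
3. n4.key = false  [false]
4. n5.key = false  [B₀.key == true]
5. n6.live = 20  [terminal]
6. n7.idx = 29  [terminal]
7. n8.idx = -9  [terminal]
8. n5.idx = false  [false]
9. n4.idx = true  [B₀.key == false]
10. n11.live = 6  [terminal]
11. n10.lim = false  [b.live > 6]
12. n10.lab = 18  [18]
13. n10.cnt = 9  [b.live + 3]
14. n12.key = true  [S₁.cnt > 8]
15. n13.live = 7  [terminal]
16. n14.live = 10  [terminal]
17. n15.idx = 28  [terminal]
18. n12.idx = false  [not B.key]
19. n9.lim = false  [B.idx == true]
20. n9.lab = 0  [S₁.lab * -1 + 18]
21. n9.cnt = 15  [(if S₁.lim then S₁.lab else S₁.cnt) + 6]
22. n3.lim = true  [S₁.lim or B.idx]
23. n3.lab = 16  [16]
24. n3.cnt = 21  [(if B.idx then S₁.cnt else S₁.lab) + 6]
25. n0.lim = false  [S₁.lim == false]
26. n0.lab = 19  [b.live * 3 - 71]
27. n0.cnt = -7  [b.live - 37]

21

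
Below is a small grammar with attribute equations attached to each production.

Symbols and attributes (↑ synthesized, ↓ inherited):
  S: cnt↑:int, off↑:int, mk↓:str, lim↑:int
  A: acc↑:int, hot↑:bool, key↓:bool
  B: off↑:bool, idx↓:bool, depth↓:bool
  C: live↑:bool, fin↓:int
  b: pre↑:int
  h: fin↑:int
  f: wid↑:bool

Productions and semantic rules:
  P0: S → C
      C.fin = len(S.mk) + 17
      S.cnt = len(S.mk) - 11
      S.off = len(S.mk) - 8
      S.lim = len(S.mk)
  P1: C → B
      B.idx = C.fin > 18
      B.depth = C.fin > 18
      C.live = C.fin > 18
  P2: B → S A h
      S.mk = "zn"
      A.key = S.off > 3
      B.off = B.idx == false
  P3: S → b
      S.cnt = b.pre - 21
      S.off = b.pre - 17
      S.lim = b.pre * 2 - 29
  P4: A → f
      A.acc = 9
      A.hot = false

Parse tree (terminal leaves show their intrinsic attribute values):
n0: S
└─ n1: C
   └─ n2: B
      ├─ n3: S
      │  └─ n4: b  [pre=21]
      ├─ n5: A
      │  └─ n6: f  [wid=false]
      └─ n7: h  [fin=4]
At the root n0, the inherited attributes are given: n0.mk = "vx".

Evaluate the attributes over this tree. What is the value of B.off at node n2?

false

1. n0.mk = "vx"  [given at root]
2. n1.fin = 19  [len(S.mk) + 17]
3. n2.idx = true  [C.fin > 18]
4. n2.depth = true  [C.fin > 18]
5. n3.mk = "zn"  ["zn"]
6. n4.pre = 21  [terminal]
7. n3.cnt = 0  [b.pre - 21]
8. n3.off = 4  [b.pre - 17]
9. n3.lim = 13  [b.pre * 2 - 29]
10. n5.key = true  [S.off > 3]
11. n6.wid = false  [terminal]
12. n5.acc = 9  [9]
13. n5.hot = false  [false]
14. n7.fin = 4  [terminal]
15. n2.off = false  [B.idx == false]
16. n1.live = true  [C.fin > 18]
17. n0.cnt = -9  [len(S.mk) - 11]
18. n0.off = -6  [len(S.mk) - 8]
19. n0.lim = 2  [len(S.mk)]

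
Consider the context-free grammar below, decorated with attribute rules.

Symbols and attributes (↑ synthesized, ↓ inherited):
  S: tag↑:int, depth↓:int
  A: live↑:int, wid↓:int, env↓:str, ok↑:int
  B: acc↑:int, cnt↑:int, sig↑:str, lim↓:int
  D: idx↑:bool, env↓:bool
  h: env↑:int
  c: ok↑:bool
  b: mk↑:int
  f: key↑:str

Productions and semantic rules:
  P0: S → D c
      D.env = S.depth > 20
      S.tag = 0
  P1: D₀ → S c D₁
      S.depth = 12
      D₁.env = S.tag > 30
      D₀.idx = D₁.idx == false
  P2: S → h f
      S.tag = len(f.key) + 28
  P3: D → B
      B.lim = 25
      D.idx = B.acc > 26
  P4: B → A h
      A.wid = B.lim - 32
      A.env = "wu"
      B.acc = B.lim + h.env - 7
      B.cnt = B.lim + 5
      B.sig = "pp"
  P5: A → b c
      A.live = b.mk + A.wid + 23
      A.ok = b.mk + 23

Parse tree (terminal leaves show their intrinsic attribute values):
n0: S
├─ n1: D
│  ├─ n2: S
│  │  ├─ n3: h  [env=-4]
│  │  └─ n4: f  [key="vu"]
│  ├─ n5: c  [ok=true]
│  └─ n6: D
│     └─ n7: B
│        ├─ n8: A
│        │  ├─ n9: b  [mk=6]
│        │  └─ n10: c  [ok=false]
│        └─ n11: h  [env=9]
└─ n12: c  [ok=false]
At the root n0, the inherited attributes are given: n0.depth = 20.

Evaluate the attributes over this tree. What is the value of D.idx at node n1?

false

1. n0.depth = 20  [given at root]
2. n1.env = false  [S.depth > 20]
3. n2.depth = 12  [12]
4. n3.env = -4  [terminal]
5. n4.key = "vu"  [terminal]
6. n2.tag = 30  [len(f.key) + 28]
7. n5.ok = true  [terminal]
8. n6.env = false  [S.tag > 30]
9. n7.lim = 25  [25]
10. n8.wid = -7  [B.lim - 32]
11. n8.env = "wu"  ["wu"]
12. n9.mk = 6  [terminal]
13. n10.ok = false  [terminal]
14. n8.live = 22  [b.mk + A.wid + 23]
15. n8.ok = 29  [b.mk + 23]
16. n11.env = 9  [terminal]
17. n7.acc = 27  [B.lim + h.env - 7]
18. n7.cnt = 30  [B.lim + 5]
19. n7.sig = "pp"  ["pp"]
20. n6.idx = true  [B.acc > 26]
21. n1.idx = false  [D₁.idx == false]
22. n12.ok = false  [terminal]
23. n0.tag = 0  [0]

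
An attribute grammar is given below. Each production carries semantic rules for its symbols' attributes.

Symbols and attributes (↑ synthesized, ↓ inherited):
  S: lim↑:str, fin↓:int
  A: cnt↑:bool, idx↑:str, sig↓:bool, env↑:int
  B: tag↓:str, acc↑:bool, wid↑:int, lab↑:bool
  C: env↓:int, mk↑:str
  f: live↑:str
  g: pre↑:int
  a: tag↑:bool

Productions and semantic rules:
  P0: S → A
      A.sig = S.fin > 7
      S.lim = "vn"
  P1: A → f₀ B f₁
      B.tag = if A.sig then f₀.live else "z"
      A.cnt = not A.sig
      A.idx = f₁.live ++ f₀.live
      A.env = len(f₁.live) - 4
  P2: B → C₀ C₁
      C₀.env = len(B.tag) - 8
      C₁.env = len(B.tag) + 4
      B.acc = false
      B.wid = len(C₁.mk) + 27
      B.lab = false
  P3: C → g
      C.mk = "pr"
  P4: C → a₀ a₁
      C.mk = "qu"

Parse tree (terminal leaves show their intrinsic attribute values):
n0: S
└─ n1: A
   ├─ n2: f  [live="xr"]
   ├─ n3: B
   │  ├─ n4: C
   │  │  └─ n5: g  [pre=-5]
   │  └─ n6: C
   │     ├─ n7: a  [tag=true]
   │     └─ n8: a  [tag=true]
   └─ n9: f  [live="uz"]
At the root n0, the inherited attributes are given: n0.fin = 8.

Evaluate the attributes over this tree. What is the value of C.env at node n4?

1. n0.fin = 8  [given at root]
2. n1.sig = true  [S.fin > 7]
3. n2.live = "xr"  [terminal]
4. n3.tag = "xr"  [if A.sig then f₀.live else "z"]
5. n4.env = -6  [len(B.tag) - 8]
6. n5.pre = -5  [terminal]
7. n4.mk = "pr"  ["pr"]
8. n6.env = 6  [len(B.tag) + 4]
9. n7.tag = true  [terminal]
10. n8.tag = true  [terminal]
11. n6.mk = "qu"  ["qu"]
12. n3.acc = false  [false]
13. n3.wid = 29  [len(C₁.mk) + 27]
14. n3.lab = false  [false]
15. n9.live = "uz"  [terminal]
16. n1.cnt = false  [not A.sig]
17. n1.idx = "uzxr"  [f₁.live ++ f₀.live]
18. n1.env = -2  [len(f₁.live) - 4]
19. n0.lim = "vn"  ["vn"]

-6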